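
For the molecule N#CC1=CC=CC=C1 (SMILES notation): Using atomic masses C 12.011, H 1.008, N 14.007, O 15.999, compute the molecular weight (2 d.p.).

First, the molecular formula is C7H5N (counting implicit H from valence).
  C: 7 × 12.011 = 84.077
  H: 5 × 1.008 = 5.040
  N: 1 × 14.007 = 14.007
Sum: 7×12.011 + 5×1.008 + 1×14.007 = 103.124 → 103.12 g/mol.

103.12 g/mol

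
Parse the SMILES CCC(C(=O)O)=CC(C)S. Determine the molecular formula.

Walk through each heavy atom and fill implicit hydrogens from standard valence (C 4, N 3, O 2, S 2, halogen 1):
  atom 1: C, bond orders sum to 1 (valence 4) → 3 H
  atom 2: C, bond orders sum to 2 (valence 4) → 2 H
  atom 3: C, bond orders sum to 4 (valence 4) → 0 H
  atom 4: C, bond orders sum to 4 (valence 4) → 0 H
  atom 5: O, bond orders sum to 2 (valence 2) → 0 H
  atom 6: O, bond orders sum to 1 (valence 2) → 1 H
  atom 7: C, bond orders sum to 3 (valence 4) → 1 H
  atom 8: C, bond orders sum to 3 (valence 4) → 1 H
  atom 9: C, bond orders sum to 1 (valence 4) → 3 H
  atom 10: S, bond orders sum to 1 (valence 2) → 1 H
Totals → C:7, H:12, O:2, S:1.
In Hill order: C7H12O2S.

C7H12O2S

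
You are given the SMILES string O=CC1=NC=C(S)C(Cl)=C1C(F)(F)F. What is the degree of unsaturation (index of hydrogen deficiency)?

5

Degree of unsaturation = (number of rings) + (number of π bonds).
Ring closures in the SMILES: 1.
π bonds: 4 double bonds (each 1 DoU) → 4 DoU from unsaturation.
Total DoU = 1 + 4 = 5.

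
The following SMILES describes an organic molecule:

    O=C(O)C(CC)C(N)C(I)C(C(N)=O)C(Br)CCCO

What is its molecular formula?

Walk through each heavy atom and fill implicit hydrogens from standard valence (C 4, N 3, O 2, S 2, halogen 1):
  atom 1: O, bond orders sum to 2 (valence 2) → 0 H
  atom 2: C, bond orders sum to 4 (valence 4) → 0 H
  atom 3: O, bond orders sum to 1 (valence 2) → 1 H
  atom 4: C, bond orders sum to 3 (valence 4) → 1 H
  atom 5: C, bond orders sum to 2 (valence 4) → 2 H
  atom 6: C, bond orders sum to 1 (valence 4) → 3 H
  atom 7: C, bond orders sum to 3 (valence 4) → 1 H
  atom 8: N, bond orders sum to 1 (valence 3) → 2 H
  atom 9: C, bond orders sum to 3 (valence 4) → 1 H
  atom 10: I (halogen, monovalent) → 0 H
  atom 11: C, bond orders sum to 3 (valence 4) → 1 H
  atom 12: C, bond orders sum to 4 (valence 4) → 0 H
  atom 13: N, bond orders sum to 1 (valence 3) → 2 H
  atom 14: O, bond orders sum to 2 (valence 2) → 0 H
  atom 15: C, bond orders sum to 3 (valence 4) → 1 H
  atom 16: Br (halogen, monovalent) → 0 H
  atom 17: C, bond orders sum to 2 (valence 4) → 2 H
  atom 18: C, bond orders sum to 2 (valence 4) → 2 H
  atom 19: C, bond orders sum to 2 (valence 4) → 2 H
  atom 20: O, bond orders sum to 1 (valence 2) → 1 H
Totals → C:12, H:22, Br:1, I:1, N:2, O:4.

C12H22BrIN2O4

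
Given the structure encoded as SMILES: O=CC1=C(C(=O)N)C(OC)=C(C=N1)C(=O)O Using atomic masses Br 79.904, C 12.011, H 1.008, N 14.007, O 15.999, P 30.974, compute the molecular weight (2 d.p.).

First, the molecular formula is C9H8N2O5 (counting implicit H from valence).
  C: 9 × 12.011 = 108.099
  H: 8 × 1.008 = 8.064
  N: 2 × 14.007 = 28.014
  O: 5 × 15.999 = 79.995
Sum: 9×12.011 + 8×1.008 + 2×14.007 + 5×15.999 = 224.172 → 224.17 g/mol.

224.17 g/mol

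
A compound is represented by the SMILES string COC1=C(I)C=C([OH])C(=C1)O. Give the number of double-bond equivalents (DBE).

4

Degree of unsaturation = (number of rings) + (number of π bonds).
Ring closures in the SMILES: 1.
π bonds: 3 double bonds (each 1 DoU) → 3 DoU from unsaturation.
Total DoU = 1 + 3 = 4.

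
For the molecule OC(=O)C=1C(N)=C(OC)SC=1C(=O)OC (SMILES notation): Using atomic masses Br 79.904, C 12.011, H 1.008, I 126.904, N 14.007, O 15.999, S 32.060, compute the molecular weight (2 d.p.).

First, the molecular formula is C8H9NO5S (counting implicit H from valence).
  C: 8 × 12.011 = 96.088
  H: 9 × 1.008 = 9.072
  N: 1 × 14.007 = 14.007
  O: 5 × 15.999 = 79.995
  S: 1 × 32.060 = 32.060
Sum: 8×12.011 + 9×1.008 + 1×14.007 + 5×15.999 + 1×32.060 = 231.222 → 231.22 g/mol.

231.22 g/mol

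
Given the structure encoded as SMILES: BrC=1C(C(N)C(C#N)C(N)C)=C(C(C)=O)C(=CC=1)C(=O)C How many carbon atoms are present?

Count every carbon token in the SMILES (each C, including those in ring-closure positions and inside branches).
Carbon count: 15.

15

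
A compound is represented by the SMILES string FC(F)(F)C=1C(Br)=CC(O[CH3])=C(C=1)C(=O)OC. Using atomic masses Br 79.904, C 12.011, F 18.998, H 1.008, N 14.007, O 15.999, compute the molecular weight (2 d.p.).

First, the molecular formula is C10H8BrF3O3 (counting implicit H from valence).
  Br: 1 × 79.904 = 79.904
  C: 10 × 12.011 = 120.110
  F: 3 × 18.998 = 56.994
  H: 8 × 1.008 = 8.064
  O: 3 × 15.999 = 47.997
Sum: 1×79.904 + 10×12.011 + 3×18.998 + 8×1.008 + 3×15.999 = 313.069 → 313.07 g/mol.

313.07 g/mol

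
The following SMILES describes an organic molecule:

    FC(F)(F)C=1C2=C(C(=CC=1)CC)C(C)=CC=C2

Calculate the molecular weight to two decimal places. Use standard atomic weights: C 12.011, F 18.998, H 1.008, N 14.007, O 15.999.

238.25 g/mol

First, the molecular formula is C14H13F3 (counting implicit H from valence).
  C: 14 × 12.011 = 168.154
  F: 3 × 18.998 = 56.994
  H: 13 × 1.008 = 13.104
Sum: 14×12.011 + 3×18.998 + 13×1.008 = 238.252 → 238.25 g/mol.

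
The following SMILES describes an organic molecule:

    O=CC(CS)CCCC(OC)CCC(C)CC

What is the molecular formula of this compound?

Walk through each heavy atom and fill implicit hydrogens from standard valence (C 4, N 3, O 2, S 2, halogen 1):
  atom 1: O, bond orders sum to 2 (valence 2) → 0 H
  atom 2: C, bond orders sum to 3 (valence 4) → 1 H
  atom 3: C, bond orders sum to 3 (valence 4) → 1 H
  atom 4: C, bond orders sum to 2 (valence 4) → 2 H
  atom 5: S, bond orders sum to 1 (valence 2) → 1 H
  atom 6: C, bond orders sum to 2 (valence 4) → 2 H
  atom 7: C, bond orders sum to 2 (valence 4) → 2 H
  atom 8: C, bond orders sum to 2 (valence 4) → 2 H
  atom 9: C, bond orders sum to 3 (valence 4) → 1 H
  atom 10: O, bond orders sum to 2 (valence 2) → 0 H
  atom 11: C, bond orders sum to 1 (valence 4) → 3 H
  atom 12: C, bond orders sum to 2 (valence 4) → 2 H
  atom 13: C, bond orders sum to 2 (valence 4) → 2 H
  atom 14: C, bond orders sum to 3 (valence 4) → 1 H
  atom 15: C, bond orders sum to 1 (valence 4) → 3 H
  atom 16: C, bond orders sum to 2 (valence 4) → 2 H
  atom 17: C, bond orders sum to 1 (valence 4) → 3 H
Totals → C:14, H:28, O:2, S:1.
In Hill order: C14H28O2S.

C14H28O2S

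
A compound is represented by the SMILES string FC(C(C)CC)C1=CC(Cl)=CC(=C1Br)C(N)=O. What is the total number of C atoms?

12

Count every carbon token in the SMILES (each C, including those in ring-closure positions and inside branches).
Carbon count: 12.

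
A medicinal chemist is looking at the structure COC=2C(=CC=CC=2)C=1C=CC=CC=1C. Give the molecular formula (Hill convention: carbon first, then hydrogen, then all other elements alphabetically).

Walk through each heavy atom and fill implicit hydrogens from standard valence (C 4, N 3, O 2, S 2, halogen 1):
  atom 1: C, bond orders sum to 1 (valence 4) → 3 H
  atom 2: O, bond orders sum to 2 (valence 2) → 0 H
  atom 3: C, bond orders sum to 4 (valence 4) → 0 H
  atom 4: C, bond orders sum to 4 (valence 4) → 0 H
  atom 5: C, bond orders sum to 3 (valence 4) → 1 H
  atom 6: C, bond orders sum to 3 (valence 4) → 1 H
  atom 7: C, bond orders sum to 3 (valence 4) → 1 H
  atom 8: C, bond orders sum to 3 (valence 4) → 1 H
  atom 9: C, bond orders sum to 4 (valence 4) → 0 H
  atom 10: C, bond orders sum to 3 (valence 4) → 1 H
  atom 11: C, bond orders sum to 3 (valence 4) → 1 H
  atom 12: C, bond orders sum to 3 (valence 4) → 1 H
  atom 13: C, bond orders sum to 3 (valence 4) → 1 H
  atom 14: C, bond orders sum to 4 (valence 4) → 0 H
  atom 15: C, bond orders sum to 1 (valence 4) → 3 H
Totals → C:14, H:14, O:1.
In Hill order: C14H14O.

C14H14O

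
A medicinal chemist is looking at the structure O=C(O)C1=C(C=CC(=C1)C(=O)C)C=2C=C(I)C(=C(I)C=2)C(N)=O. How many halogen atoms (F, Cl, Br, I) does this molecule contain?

2

Halogen atoms appear at heavy-atom positions 16, 19 (2×I).
Other groups present: 1 amide, 1 carboxylic acid, 1 ketone.
Halogen count: 2.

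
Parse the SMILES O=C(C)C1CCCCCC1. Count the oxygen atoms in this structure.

Scan the SMILES for O atoms (remember two-letter symbols like Cl and Br are single atoms).
Oxygen count: 1.

1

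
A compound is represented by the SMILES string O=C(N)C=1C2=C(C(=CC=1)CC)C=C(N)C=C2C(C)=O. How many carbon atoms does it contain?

15

Count every carbon token in the SMILES (each C, including those in ring-closure positions and inside branches).
Carbon count: 15.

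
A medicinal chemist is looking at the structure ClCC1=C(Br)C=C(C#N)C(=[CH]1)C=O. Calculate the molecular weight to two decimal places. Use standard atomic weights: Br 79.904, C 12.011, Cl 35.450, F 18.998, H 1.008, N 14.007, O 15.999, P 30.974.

First, the molecular formula is C9H5BrClNO (counting implicit H from valence).
  Br: 1 × 79.904 = 79.904
  C: 9 × 12.011 = 108.099
  Cl: 1 × 35.450 = 35.450
  H: 5 × 1.008 = 5.040
  N: 1 × 14.007 = 14.007
  O: 1 × 15.999 = 15.999
Sum: 1×79.904 + 9×12.011 + 1×35.450 + 5×1.008 + 1×14.007 + 1×15.999 = 258.499 → 258.50 g/mol.

258.50 g/mol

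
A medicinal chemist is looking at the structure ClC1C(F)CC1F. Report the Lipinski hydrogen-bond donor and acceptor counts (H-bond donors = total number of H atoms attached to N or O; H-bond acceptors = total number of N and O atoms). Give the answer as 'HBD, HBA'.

Donors: find every N or O and count the H atoms it carries.
  (no N or O atoms present)
Lipinski HBD = 0.
Acceptors: N atoms = 0, O atoms = 0 → HBA = 0.

0, 0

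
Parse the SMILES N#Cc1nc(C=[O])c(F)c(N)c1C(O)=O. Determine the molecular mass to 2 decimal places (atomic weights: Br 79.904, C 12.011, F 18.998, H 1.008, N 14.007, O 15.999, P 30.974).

209.14 g/mol

First, the molecular formula is C8H4FN3O3 (counting implicit H from valence).
  C: 8 × 12.011 = 96.088
  F: 1 × 18.998 = 18.998
  H: 4 × 1.008 = 4.032
  N: 3 × 14.007 = 42.021
  O: 3 × 15.999 = 47.997
Sum: 8×12.011 + 1×18.998 + 4×1.008 + 3×14.007 + 3×15.999 = 209.136 → 209.14 g/mol.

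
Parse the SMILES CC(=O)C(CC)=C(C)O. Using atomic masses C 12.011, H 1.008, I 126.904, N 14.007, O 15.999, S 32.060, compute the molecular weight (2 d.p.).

First, the molecular formula is C7H12O2 (counting implicit H from valence).
  C: 7 × 12.011 = 84.077
  H: 12 × 1.008 = 12.096
  O: 2 × 15.999 = 31.998
Sum: 7×12.011 + 12×1.008 + 2×15.999 = 128.171 → 128.17 g/mol.

128.17 g/mol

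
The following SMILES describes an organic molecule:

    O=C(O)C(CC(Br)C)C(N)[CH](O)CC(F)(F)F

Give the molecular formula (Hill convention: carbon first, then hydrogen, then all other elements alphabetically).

Walk through each heavy atom and fill implicit hydrogens from standard valence (C 4, N 3, O 2, S 2, halogen 1):
  atom 1: O, bond orders sum to 2 (valence 2) → 0 H
  atom 2: C, bond orders sum to 4 (valence 4) → 0 H
  atom 3: O, bond orders sum to 1 (valence 2) → 1 H
  atom 4: C, bond orders sum to 3 (valence 4) → 1 H
  atom 5: C, bond orders sum to 2 (valence 4) → 2 H
  atom 6: C, bond orders sum to 3 (valence 4) → 1 H
  atom 7: Br (halogen, monovalent) → 0 H
  atom 8: C, bond orders sum to 1 (valence 4) → 3 H
  atom 9: C, bond orders sum to 3 (valence 4) → 1 H
  atom 10: N, bond orders sum to 1 (valence 3) → 2 H
  atom 11: C with explicit H count 1
  atom 12: O, bond orders sum to 1 (valence 2) → 1 H
  atom 13: C, bond orders sum to 2 (valence 4) → 2 H
  atom 14: C, bond orders sum to 4 (valence 4) → 0 H
  atom 15: F (halogen, monovalent) → 0 H
  atom 16: F (halogen, monovalent) → 0 H
  atom 17: F (halogen, monovalent) → 0 H
Totals → C:9, H:15, Br:1, F:3, N:1, O:3.

C9H15BrF3NO3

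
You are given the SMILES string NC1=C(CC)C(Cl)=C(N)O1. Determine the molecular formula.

C6H9ClN2O

Walk through each heavy atom and fill implicit hydrogens from standard valence (C 4, N 3, O 2, S 2, halogen 1):
  atom 1: N, bond orders sum to 1 (valence 3) → 2 H
  atom 2: C, bond orders sum to 4 (valence 4) → 0 H
  atom 3: C, bond orders sum to 4 (valence 4) → 0 H
  atom 4: C, bond orders sum to 2 (valence 4) → 2 H
  atom 5: C, bond orders sum to 1 (valence 4) → 3 H
  atom 6: C, bond orders sum to 4 (valence 4) → 0 H
  atom 7: Cl (halogen, monovalent) → 0 H
  atom 8: C, bond orders sum to 4 (valence 4) → 0 H
  atom 9: N, bond orders sum to 1 (valence 3) → 2 H
  atom 10: O, bond orders sum to 2 (valence 2) → 0 H
Totals → C:6, H:9, Cl:1, N:2, O:1.
In Hill order: C6H9ClN2O.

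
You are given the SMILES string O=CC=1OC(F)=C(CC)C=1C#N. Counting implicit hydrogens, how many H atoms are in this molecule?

Walk through each heavy atom and fill implicit hydrogens from standard valence (C 4, N 3, O 2, S 2, halogen 1):
  atom 1: O, bond orders sum to 2 (valence 2) → 0 H
  atom 2: C, bond orders sum to 3 (valence 4) → 1 H
  atom 3: C, bond orders sum to 4 (valence 4) → 0 H
  atom 4: O, bond orders sum to 2 (valence 2) → 0 H
  atom 5: C, bond orders sum to 4 (valence 4) → 0 H
  atom 6: F (halogen, monovalent) → 0 H
  atom 7: C, bond orders sum to 4 (valence 4) → 0 H
  atom 8: C, bond orders sum to 2 (valence 4) → 2 H
  atom 9: C, bond orders sum to 1 (valence 4) → 3 H
  atom 10: C, bond orders sum to 4 (valence 4) → 0 H
  atom 11: C, bond orders sum to 4 (valence 4) → 0 H
  atom 12: N, bond orders sum to 3 (valence 3) → 0 H
Total hydrogens: 6.

6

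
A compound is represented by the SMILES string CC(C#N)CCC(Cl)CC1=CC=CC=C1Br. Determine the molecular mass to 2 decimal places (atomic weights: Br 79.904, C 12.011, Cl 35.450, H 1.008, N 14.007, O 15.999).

First, the molecular formula is C13H15BrClN (counting implicit H from valence).
  Br: 1 × 79.904 = 79.904
  C: 13 × 12.011 = 156.143
  Cl: 1 × 35.450 = 35.450
  H: 15 × 1.008 = 15.120
  N: 1 × 14.007 = 14.007
Sum: 1×79.904 + 13×12.011 + 1×35.450 + 15×1.008 + 1×14.007 = 300.624 → 300.62 g/mol.

300.62 g/mol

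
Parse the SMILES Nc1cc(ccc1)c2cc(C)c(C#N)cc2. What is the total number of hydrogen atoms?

12

Walk through each heavy atom and fill implicit hydrogens from standard valence (C 4, N 3, O 2, S 2, halogen 1); for lowercase aromatic atoms, an aromatic c carries 1 H when it has two neighbours and 0 H with three, and aromatic n carries 0 H:
  atom 1: N, bond orders sum to 1 (valence 3) → 2 H
  atom 2: aromatic c, 3 neighbours → 0 H
  atom 3: aromatic c, 2 neighbours → 1 H
  atom 4: aromatic c, 3 neighbours → 0 H
  atom 5: aromatic c, 2 neighbours → 1 H
  atom 6: aromatic c, 2 neighbours → 1 H
  atom 7: aromatic c, 2 neighbours → 1 H
  atom 8: aromatic c, 3 neighbours → 0 H
  atom 9: aromatic c, 2 neighbours → 1 H
  atom 10: aromatic c, 3 neighbours → 0 H
  atom 11: C, bond orders sum to 1 (valence 4) → 3 H
  atom 12: aromatic c, 3 neighbours → 0 H
  atom 13: C, bond orders sum to 4 (valence 4) → 0 H
  atom 14: N, bond orders sum to 3 (valence 3) → 0 H
  atom 15: aromatic c, 2 neighbours → 1 H
  atom 16: aromatic c, 2 neighbours → 1 H
Total hydrogens: 12.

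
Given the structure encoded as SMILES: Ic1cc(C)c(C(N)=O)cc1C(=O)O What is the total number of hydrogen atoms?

8

Walk through each heavy atom and fill implicit hydrogens from standard valence (C 4, N 3, O 2, S 2, halogen 1); for lowercase aromatic atoms, an aromatic c carries 1 H when it has two neighbours and 0 H with three, and aromatic n carries 0 H:
  atom 1: I (halogen, monovalent) → 0 H
  atom 2: aromatic c, 3 neighbours → 0 H
  atom 3: aromatic c, 2 neighbours → 1 H
  atom 4: aromatic c, 3 neighbours → 0 H
  atom 5: C, bond orders sum to 1 (valence 4) → 3 H
  atom 6: aromatic c, 3 neighbours → 0 H
  atom 7: C, bond orders sum to 4 (valence 4) → 0 H
  atom 8: N, bond orders sum to 1 (valence 3) → 2 H
  atom 9: O, bond orders sum to 2 (valence 2) → 0 H
  atom 10: aromatic c, 2 neighbours → 1 H
  atom 11: aromatic c, 3 neighbours → 0 H
  atom 12: C, bond orders sum to 4 (valence 4) → 0 H
  atom 13: O, bond orders sum to 2 (valence 2) → 0 H
  atom 14: O, bond orders sum to 1 (valence 2) → 1 H
Total hydrogens: 8.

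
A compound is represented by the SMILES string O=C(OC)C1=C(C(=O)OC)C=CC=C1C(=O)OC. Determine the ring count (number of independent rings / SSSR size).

1

In SMILES, each pair of matching ring-closure digits denotes one ring-closing bond; the number of such bonds equals the number of independent rings.
Ring-closure bonds here: 1.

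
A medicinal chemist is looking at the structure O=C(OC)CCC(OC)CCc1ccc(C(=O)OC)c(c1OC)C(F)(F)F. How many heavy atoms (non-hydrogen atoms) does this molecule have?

Every atom symbol written in the SMILES (organic subset) is one heavy atom; implicit H are not written.
Heavy atoms by element → C:18, F:3, O:6.
Total: 27.

27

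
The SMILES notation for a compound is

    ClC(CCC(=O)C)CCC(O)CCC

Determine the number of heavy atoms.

14

Every atom symbol written in the SMILES (organic subset) is one heavy atom; implicit H are not written.
Heavy atoms by element → C:11, Cl:1, O:2.
Total: 14.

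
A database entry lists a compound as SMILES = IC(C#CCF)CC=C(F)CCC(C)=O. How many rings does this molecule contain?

In SMILES, each pair of matching ring-closure digits denotes one ring-closing bond; the number of such bonds equals the number of independent rings.
Ring-closure bonds here: 0.

0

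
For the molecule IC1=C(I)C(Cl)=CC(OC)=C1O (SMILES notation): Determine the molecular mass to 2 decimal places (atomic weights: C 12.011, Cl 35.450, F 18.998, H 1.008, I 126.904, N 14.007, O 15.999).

First, the molecular formula is C7H5ClI2O2 (counting implicit H from valence).
  C: 7 × 12.011 = 84.077
  Cl: 1 × 35.450 = 35.450
  H: 5 × 1.008 = 5.040
  I: 2 × 126.904 = 253.808
  O: 2 × 15.999 = 31.998
Sum: 7×12.011 + 1×35.450 + 5×1.008 + 2×126.904 + 2×15.999 = 410.373 → 410.37 g/mol.

410.37 g/mol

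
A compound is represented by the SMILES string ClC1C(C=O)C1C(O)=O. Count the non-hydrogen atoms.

Every atom symbol written in the SMILES (organic subset) is one heavy atom; implicit H are not written.
Heavy atoms by element → C:5, Cl:1, O:3.
Total: 9.

9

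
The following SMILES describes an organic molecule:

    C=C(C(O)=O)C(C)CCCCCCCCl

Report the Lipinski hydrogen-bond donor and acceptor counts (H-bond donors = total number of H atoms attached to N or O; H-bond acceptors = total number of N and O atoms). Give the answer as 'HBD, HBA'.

Donors: find every N or O and count the H atoms it carries.
  atom 4 (O): bond orders sum to 1 → 1 H
  atom 5 (O): bond orders sum to 2 → 0 H
Lipinski HBD = 1.
Acceptors: N atoms = 0, O atoms = 2 → HBA = 2.

1, 2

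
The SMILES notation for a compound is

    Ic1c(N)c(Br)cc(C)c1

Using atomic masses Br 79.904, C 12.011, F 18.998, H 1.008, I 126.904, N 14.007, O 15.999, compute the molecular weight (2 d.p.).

First, the molecular formula is C7H7BrIN (counting implicit H from valence).
  Br: 1 × 79.904 = 79.904
  C: 7 × 12.011 = 84.077
  H: 7 × 1.008 = 7.056
  I: 1 × 126.904 = 126.904
  N: 1 × 14.007 = 14.007
Sum: 1×79.904 + 7×12.011 + 7×1.008 + 1×126.904 + 1×14.007 = 311.948 → 311.95 g/mol.

311.95 g/mol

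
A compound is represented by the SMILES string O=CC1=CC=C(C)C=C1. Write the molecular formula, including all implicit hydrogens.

C8H8O

Walk through each heavy atom and fill implicit hydrogens from standard valence (C 4, N 3, O 2, S 2, halogen 1):
  atom 1: O, bond orders sum to 2 (valence 2) → 0 H
  atom 2: C, bond orders sum to 3 (valence 4) → 1 H
  atom 3: C, bond orders sum to 4 (valence 4) → 0 H
  atom 4: C, bond orders sum to 3 (valence 4) → 1 H
  atom 5: C, bond orders sum to 3 (valence 4) → 1 H
  atom 6: C, bond orders sum to 4 (valence 4) → 0 H
  atom 7: C, bond orders sum to 1 (valence 4) → 3 H
  atom 8: C, bond orders sum to 3 (valence 4) → 1 H
  atom 9: C, bond orders sum to 3 (valence 4) → 1 H
Totals → C:8, H:8, O:1.
In Hill order: C8H8O.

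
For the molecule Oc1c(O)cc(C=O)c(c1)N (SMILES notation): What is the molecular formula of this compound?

C7H7NO3

Walk through each heavy atom and fill implicit hydrogens from standard valence (C 4, N 3, O 2, S 2, halogen 1); for lowercase aromatic atoms, an aromatic c carries 1 H when it has two neighbours and 0 H with three, and aromatic n carries 0 H:
  atom 1: O, bond orders sum to 1 (valence 2) → 1 H
  atom 2: aromatic c, 3 neighbours → 0 H
  atom 3: aromatic c, 3 neighbours → 0 H
  atom 4: O, bond orders sum to 1 (valence 2) → 1 H
  atom 5: aromatic c, 2 neighbours → 1 H
  atom 6: aromatic c, 3 neighbours → 0 H
  atom 7: C, bond orders sum to 3 (valence 4) → 1 H
  atom 8: O, bond orders sum to 2 (valence 2) → 0 H
  atom 9: aromatic c, 3 neighbours → 0 H
  atom 10: aromatic c, 2 neighbours → 1 H
  atom 11: N, bond orders sum to 1 (valence 3) → 2 H
Totals → C:7, H:7, N:1, O:3.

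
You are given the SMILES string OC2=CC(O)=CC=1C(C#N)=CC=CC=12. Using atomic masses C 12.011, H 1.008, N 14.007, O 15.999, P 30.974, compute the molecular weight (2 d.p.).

First, the molecular formula is C11H7NO2 (counting implicit H from valence).
  C: 11 × 12.011 = 132.121
  H: 7 × 1.008 = 7.056
  N: 1 × 14.007 = 14.007
  O: 2 × 15.999 = 31.998
Sum: 11×12.011 + 7×1.008 + 1×14.007 + 2×15.999 = 185.182 → 185.18 g/mol.

185.18 g/mol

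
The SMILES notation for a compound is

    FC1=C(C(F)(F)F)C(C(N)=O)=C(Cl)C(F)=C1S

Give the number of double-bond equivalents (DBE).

Molecular formula: C8H3ClF5NOS.
DoU = (2C + 2 + N − H − X) / 2, where X is the halogen count and O/S are ignored.
    = (2·8 + 2 + 1 − 3 − 6) / 2 = 10 / 2 = 5.

5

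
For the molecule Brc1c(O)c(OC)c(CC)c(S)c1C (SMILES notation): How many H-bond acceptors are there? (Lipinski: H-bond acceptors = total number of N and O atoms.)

2

N atoms: 0; O atoms: 2.
Lipinski HBA = 0 + 2 = 2.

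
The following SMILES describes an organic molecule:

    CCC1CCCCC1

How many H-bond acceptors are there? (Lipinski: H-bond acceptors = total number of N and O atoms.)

N atoms: 0; O atoms: 0.
Lipinski HBA = 0 + 0 = 0.

0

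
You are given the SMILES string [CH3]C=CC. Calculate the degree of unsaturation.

1

Molecular formula: C4H8.
DoU = (2C + 2 + N − H − X) / 2, where X is the halogen count and O/S are ignored.
    = (2·4 + 2 + 0 − 8 − 0) / 2 = 2 / 2 = 1.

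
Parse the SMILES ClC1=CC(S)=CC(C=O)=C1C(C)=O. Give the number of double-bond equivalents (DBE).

Molecular formula: C9H7ClO2S.
DoU = (2C + 2 + N − H − X) / 2, where X is the halogen count and O/S are ignored.
    = (2·9 + 2 + 0 − 7 − 1) / 2 = 12 / 2 = 6.

6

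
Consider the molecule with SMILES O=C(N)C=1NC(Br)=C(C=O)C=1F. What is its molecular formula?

Walk through each heavy atom and fill implicit hydrogens from standard valence (C 4, N 3, O 2, S 2, halogen 1):
  atom 1: O, bond orders sum to 2 (valence 2) → 0 H
  atom 2: C, bond orders sum to 4 (valence 4) → 0 H
  atom 3: N, bond orders sum to 1 (valence 3) → 2 H
  atom 4: C, bond orders sum to 4 (valence 4) → 0 H
  atom 5: N, bond orders sum to 2 (valence 3) → 1 H
  atom 6: C, bond orders sum to 4 (valence 4) → 0 H
  atom 7: Br (halogen, monovalent) → 0 H
  atom 8: C, bond orders sum to 4 (valence 4) → 0 H
  atom 9: C, bond orders sum to 3 (valence 4) → 1 H
  atom 10: O, bond orders sum to 2 (valence 2) → 0 H
  atom 11: C, bond orders sum to 4 (valence 4) → 0 H
  atom 12: F (halogen, monovalent) → 0 H
Totals → C:6, H:4, Br:1, F:1, N:2, O:2.
In Hill order: C6H4BrFN2O2.

C6H4BrFN2O2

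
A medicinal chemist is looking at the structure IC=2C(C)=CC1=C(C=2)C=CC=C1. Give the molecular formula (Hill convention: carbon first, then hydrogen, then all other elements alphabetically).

C11H9I

Walk through each heavy atom and fill implicit hydrogens from standard valence (C 4, N 3, O 2, S 2, halogen 1):
  atom 1: I (halogen, monovalent) → 0 H
  atom 2: C, bond orders sum to 4 (valence 4) → 0 H
  atom 3: C, bond orders sum to 4 (valence 4) → 0 H
  atom 4: C, bond orders sum to 1 (valence 4) → 3 H
  atom 5: C, bond orders sum to 3 (valence 4) → 1 H
  atom 6: C, bond orders sum to 4 (valence 4) → 0 H
  atom 7: C, bond orders sum to 4 (valence 4) → 0 H
  atom 8: C, bond orders sum to 3 (valence 4) → 1 H
  atom 9: C, bond orders sum to 3 (valence 4) → 1 H
  atom 10: C, bond orders sum to 3 (valence 4) → 1 H
  atom 11: C, bond orders sum to 3 (valence 4) → 1 H
  atom 12: C, bond orders sum to 3 (valence 4) → 1 H
Totals → C:11, H:9, I:1.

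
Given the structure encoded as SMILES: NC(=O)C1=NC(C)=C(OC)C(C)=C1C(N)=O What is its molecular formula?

C10H13N3O3

Walk through each heavy atom and fill implicit hydrogens from standard valence (C 4, N 3, O 2, S 2, halogen 1):
  atom 1: N, bond orders sum to 1 (valence 3) → 2 H
  atom 2: C, bond orders sum to 4 (valence 4) → 0 H
  atom 3: O, bond orders sum to 2 (valence 2) → 0 H
  atom 4: C, bond orders sum to 4 (valence 4) → 0 H
  atom 5: N, bond orders sum to 3 (valence 3) → 0 H
  atom 6: C, bond orders sum to 4 (valence 4) → 0 H
  atom 7: C, bond orders sum to 1 (valence 4) → 3 H
  atom 8: C, bond orders sum to 4 (valence 4) → 0 H
  atom 9: O, bond orders sum to 2 (valence 2) → 0 H
  atom 10: C, bond orders sum to 1 (valence 4) → 3 H
  atom 11: C, bond orders sum to 4 (valence 4) → 0 H
  atom 12: C, bond orders sum to 1 (valence 4) → 3 H
  atom 13: C, bond orders sum to 4 (valence 4) → 0 H
  atom 14: C, bond orders sum to 4 (valence 4) → 0 H
  atom 15: N, bond orders sum to 1 (valence 3) → 2 H
  atom 16: O, bond orders sum to 2 (valence 2) → 0 H
Totals → C:10, H:13, N:3, O:3.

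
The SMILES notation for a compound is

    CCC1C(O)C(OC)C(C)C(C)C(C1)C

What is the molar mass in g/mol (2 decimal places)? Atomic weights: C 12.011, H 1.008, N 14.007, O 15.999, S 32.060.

214.35 g/mol

First, the molecular formula is C13H26O2 (counting implicit H from valence).
  C: 13 × 12.011 = 156.143
  H: 26 × 1.008 = 26.208
  O: 2 × 15.999 = 31.998
Sum: 13×12.011 + 26×1.008 + 2×15.999 = 214.349 → 214.35 g/mol.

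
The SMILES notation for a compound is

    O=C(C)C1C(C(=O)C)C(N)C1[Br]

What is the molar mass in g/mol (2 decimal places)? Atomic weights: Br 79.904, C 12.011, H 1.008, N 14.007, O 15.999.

234.09 g/mol

First, the molecular formula is C8H12BrNO2 (counting implicit H from valence).
  Br: 1 × 79.904 = 79.904
  C: 8 × 12.011 = 96.088
  H: 12 × 1.008 = 12.096
  N: 1 × 14.007 = 14.007
  O: 2 × 15.999 = 31.998
Sum: 1×79.904 + 8×12.011 + 12×1.008 + 1×14.007 + 2×15.999 = 234.093 → 234.09 g/mol.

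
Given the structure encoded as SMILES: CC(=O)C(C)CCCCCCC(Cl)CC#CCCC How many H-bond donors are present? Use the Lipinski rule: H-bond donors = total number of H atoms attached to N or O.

0

Donors: find every N or O and count the H atoms it carries.
  atom 3 (O): bond orders sum to 2 → 0 H
Lipinski HBD = 0.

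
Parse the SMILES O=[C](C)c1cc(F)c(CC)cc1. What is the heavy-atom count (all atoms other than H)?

Every atom symbol written in the SMILES (organic subset) is one heavy atom; implicit H are not written.
Heavy atoms by element → C:10, F:1, O:1.
Total: 12.

12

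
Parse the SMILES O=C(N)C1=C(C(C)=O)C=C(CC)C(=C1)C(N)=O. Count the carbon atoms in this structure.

12

Count every carbon token in the SMILES (each C, including those in ring-closure positions and inside branches).
Carbon count: 12.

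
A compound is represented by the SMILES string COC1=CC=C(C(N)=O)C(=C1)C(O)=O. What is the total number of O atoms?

Scan the SMILES for O atoms (remember two-letter symbols like Cl and Br are single atoms).
Oxygen count: 4.

4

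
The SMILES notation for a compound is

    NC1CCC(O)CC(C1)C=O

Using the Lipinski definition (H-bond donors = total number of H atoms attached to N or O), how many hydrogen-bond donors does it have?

Donors: find every N or O and count the H atoms it carries.
  atom 1 (N): bond orders sum to 1 → 2 H
  atom 6 (O): bond orders sum to 1 → 1 H
  atom 11 (O): bond orders sum to 2 → 0 H
Lipinski HBD = 3.

3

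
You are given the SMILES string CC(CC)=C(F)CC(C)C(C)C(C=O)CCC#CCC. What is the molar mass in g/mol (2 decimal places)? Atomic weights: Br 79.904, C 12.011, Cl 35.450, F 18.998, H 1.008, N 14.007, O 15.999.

280.43 g/mol

First, the molecular formula is C18H29FO (counting implicit H from valence).
  C: 18 × 12.011 = 216.198
  F: 1 × 18.998 = 18.998
  H: 29 × 1.008 = 29.232
  O: 1 × 15.999 = 15.999
Sum: 18×12.011 + 1×18.998 + 29×1.008 + 1×15.999 = 280.427 → 280.43 g/mol.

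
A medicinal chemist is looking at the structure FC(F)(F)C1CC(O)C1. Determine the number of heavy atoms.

Every atom symbol written in the SMILES (organic subset) is one heavy atom; implicit H are not written.
Heavy atoms by element → C:5, F:3, O:1.
Total: 9.

9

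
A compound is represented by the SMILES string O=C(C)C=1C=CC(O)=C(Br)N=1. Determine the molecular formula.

Walk through each heavy atom and fill implicit hydrogens from standard valence (C 4, N 3, O 2, S 2, halogen 1):
  atom 1: O, bond orders sum to 2 (valence 2) → 0 H
  atom 2: C, bond orders sum to 4 (valence 4) → 0 H
  atom 3: C, bond orders sum to 1 (valence 4) → 3 H
  atom 4: C, bond orders sum to 4 (valence 4) → 0 H
  atom 5: C, bond orders sum to 3 (valence 4) → 1 H
  atom 6: C, bond orders sum to 3 (valence 4) → 1 H
  atom 7: C, bond orders sum to 4 (valence 4) → 0 H
  atom 8: O, bond orders sum to 1 (valence 2) → 1 H
  atom 9: C, bond orders sum to 4 (valence 4) → 0 H
  atom 10: Br (halogen, monovalent) → 0 H
  atom 11: N, bond orders sum to 3 (valence 3) → 0 H
Totals → C:7, H:6, Br:1, N:1, O:2.

C7H6BrNO2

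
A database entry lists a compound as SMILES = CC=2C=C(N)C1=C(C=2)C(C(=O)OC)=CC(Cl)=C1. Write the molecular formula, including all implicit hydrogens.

C13H12ClNO2

Walk through each heavy atom and fill implicit hydrogens from standard valence (C 4, N 3, O 2, S 2, halogen 1):
  atom 1: C, bond orders sum to 1 (valence 4) → 3 H
  atom 2: C, bond orders sum to 4 (valence 4) → 0 H
  atom 3: C, bond orders sum to 3 (valence 4) → 1 H
  atom 4: C, bond orders sum to 4 (valence 4) → 0 H
  atom 5: N, bond orders sum to 1 (valence 3) → 2 H
  atom 6: C, bond orders sum to 4 (valence 4) → 0 H
  atom 7: C, bond orders sum to 4 (valence 4) → 0 H
  atom 8: C, bond orders sum to 3 (valence 4) → 1 H
  atom 9: C, bond orders sum to 4 (valence 4) → 0 H
  atom 10: C, bond orders sum to 4 (valence 4) → 0 H
  atom 11: O, bond orders sum to 2 (valence 2) → 0 H
  atom 12: O, bond orders sum to 2 (valence 2) → 0 H
  atom 13: C, bond orders sum to 1 (valence 4) → 3 H
  atom 14: C, bond orders sum to 3 (valence 4) → 1 H
  atom 15: C, bond orders sum to 4 (valence 4) → 0 H
  atom 16: Cl (halogen, monovalent) → 0 H
  atom 17: C, bond orders sum to 3 (valence 4) → 1 H
Totals → C:13, H:12, Cl:1, N:1, O:2.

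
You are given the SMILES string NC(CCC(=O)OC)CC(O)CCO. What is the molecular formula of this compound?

Walk through each heavy atom and fill implicit hydrogens from standard valence (C 4, N 3, O 2, S 2, halogen 1):
  atom 1: N, bond orders sum to 1 (valence 3) → 2 H
  atom 2: C, bond orders sum to 3 (valence 4) → 1 H
  atom 3: C, bond orders sum to 2 (valence 4) → 2 H
  atom 4: C, bond orders sum to 2 (valence 4) → 2 H
  atom 5: C, bond orders sum to 4 (valence 4) → 0 H
  atom 6: O, bond orders sum to 2 (valence 2) → 0 H
  atom 7: O, bond orders sum to 2 (valence 2) → 0 H
  atom 8: C, bond orders sum to 1 (valence 4) → 3 H
  atom 9: C, bond orders sum to 2 (valence 4) → 2 H
  atom 10: C, bond orders sum to 3 (valence 4) → 1 H
  atom 11: O, bond orders sum to 1 (valence 2) → 1 H
  atom 12: C, bond orders sum to 2 (valence 4) → 2 H
  atom 13: C, bond orders sum to 2 (valence 4) → 2 H
  atom 14: O, bond orders sum to 1 (valence 2) → 1 H
Totals → C:9, H:19, N:1, O:4.
In Hill order: C9H19NO4.

C9H19NO4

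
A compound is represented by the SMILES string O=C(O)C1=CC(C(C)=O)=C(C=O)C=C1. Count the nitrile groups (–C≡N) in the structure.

0

Scan the SMILES for the nitrile motif — none present.
Groups that are present: 1 aldehyde, 1 carboxylic acid, 1 ketone.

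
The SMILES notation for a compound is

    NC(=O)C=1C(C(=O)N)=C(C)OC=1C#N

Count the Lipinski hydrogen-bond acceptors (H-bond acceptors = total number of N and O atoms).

6

N atoms: 3; O atoms: 3.
Lipinski HBA = 3 + 3 = 6.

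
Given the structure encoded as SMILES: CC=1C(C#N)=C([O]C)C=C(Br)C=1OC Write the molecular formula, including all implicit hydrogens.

C10H10BrNO2

Walk through each heavy atom and fill implicit hydrogens from standard valence (C 4, N 3, O 2, S 2, halogen 1):
  atom 1: C, bond orders sum to 1 (valence 4) → 3 H
  atom 2: C, bond orders sum to 4 (valence 4) → 0 H
  atom 3: C, bond orders sum to 4 (valence 4) → 0 H
  atom 4: C, bond orders sum to 4 (valence 4) → 0 H
  atom 5: N, bond orders sum to 3 (valence 3) → 0 H
  atom 6: C, bond orders sum to 4 (valence 4) → 0 H
  atom 7: O with explicit H count 0
  atom 8: C, bond orders sum to 1 (valence 4) → 3 H
  atom 9: C, bond orders sum to 3 (valence 4) → 1 H
  atom 10: C, bond orders sum to 4 (valence 4) → 0 H
  atom 11: Br (halogen, monovalent) → 0 H
  atom 12: C, bond orders sum to 4 (valence 4) → 0 H
  atom 13: O, bond orders sum to 2 (valence 2) → 0 H
  atom 14: C, bond orders sum to 1 (valence 4) → 3 H
Totals → C:10, H:10, Br:1, N:1, O:2.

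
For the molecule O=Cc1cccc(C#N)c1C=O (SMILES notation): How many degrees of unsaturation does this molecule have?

8

Molecular formula: C9H5NO2.
DoU = (2C + 2 + N − H − X) / 2, where X is the halogen count and O/S are ignored.
    = (2·9 + 2 + 1 − 5 − 0) / 2 = 16 / 2 = 8.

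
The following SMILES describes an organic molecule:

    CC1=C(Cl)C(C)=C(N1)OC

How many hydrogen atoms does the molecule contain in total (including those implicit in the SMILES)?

Walk through each heavy atom and fill implicit hydrogens from standard valence (C 4, N 3, O 2, S 2, halogen 1):
  atom 1: C, bond orders sum to 1 (valence 4) → 3 H
  atom 2: C, bond orders sum to 4 (valence 4) → 0 H
  atom 3: C, bond orders sum to 4 (valence 4) → 0 H
  atom 4: Cl (halogen, monovalent) → 0 H
  atom 5: C, bond orders sum to 4 (valence 4) → 0 H
  atom 6: C, bond orders sum to 1 (valence 4) → 3 H
  atom 7: C, bond orders sum to 4 (valence 4) → 0 H
  atom 8: N, bond orders sum to 2 (valence 3) → 1 H
  atom 9: O, bond orders sum to 2 (valence 2) → 0 H
  atom 10: C, bond orders sum to 1 (valence 4) → 3 H
Total hydrogens: 10.

10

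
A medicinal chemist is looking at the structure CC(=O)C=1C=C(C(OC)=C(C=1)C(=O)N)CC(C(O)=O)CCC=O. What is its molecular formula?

C16H19NO6

Walk through each heavy atom and fill implicit hydrogens from standard valence (C 4, N 3, O 2, S 2, halogen 1):
  atom 1: C, bond orders sum to 1 (valence 4) → 3 H
  atom 2: C, bond orders sum to 4 (valence 4) → 0 H
  atom 3: O, bond orders sum to 2 (valence 2) → 0 H
  atom 4: C, bond orders sum to 4 (valence 4) → 0 H
  atom 5: C, bond orders sum to 3 (valence 4) → 1 H
  atom 6: C, bond orders sum to 4 (valence 4) → 0 H
  atom 7: C, bond orders sum to 4 (valence 4) → 0 H
  atom 8: O, bond orders sum to 2 (valence 2) → 0 H
  atom 9: C, bond orders sum to 1 (valence 4) → 3 H
  atom 10: C, bond orders sum to 4 (valence 4) → 0 H
  atom 11: C, bond orders sum to 3 (valence 4) → 1 H
  atom 12: C, bond orders sum to 4 (valence 4) → 0 H
  atom 13: O, bond orders sum to 2 (valence 2) → 0 H
  atom 14: N, bond orders sum to 1 (valence 3) → 2 H
  atom 15: C, bond orders sum to 2 (valence 4) → 2 H
  atom 16: C, bond orders sum to 3 (valence 4) → 1 H
  atom 17: C, bond orders sum to 4 (valence 4) → 0 H
  atom 18: O, bond orders sum to 1 (valence 2) → 1 H
  atom 19: O, bond orders sum to 2 (valence 2) → 0 H
  atom 20: C, bond orders sum to 2 (valence 4) → 2 H
  atom 21: C, bond orders sum to 2 (valence 4) → 2 H
  atom 22: C, bond orders sum to 3 (valence 4) → 1 H
  atom 23: O, bond orders sum to 2 (valence 2) → 0 H
Totals → C:16, H:19, N:1, O:6.
In Hill order: C16H19NO6.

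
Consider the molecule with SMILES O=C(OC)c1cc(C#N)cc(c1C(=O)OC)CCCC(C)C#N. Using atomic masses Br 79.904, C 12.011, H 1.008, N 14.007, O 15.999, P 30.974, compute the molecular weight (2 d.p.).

First, the molecular formula is C17H18N2O4 (counting implicit H from valence).
  C: 17 × 12.011 = 204.187
  H: 18 × 1.008 = 18.144
  N: 2 × 14.007 = 28.014
  O: 4 × 15.999 = 63.996
Sum: 17×12.011 + 18×1.008 + 2×14.007 + 4×15.999 = 314.341 → 314.34 g/mol.

314.34 g/mol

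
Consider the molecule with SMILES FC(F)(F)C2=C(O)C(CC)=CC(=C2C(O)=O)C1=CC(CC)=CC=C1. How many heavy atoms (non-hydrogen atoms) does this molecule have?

24

Every atom symbol written in the SMILES (organic subset) is one heavy atom; implicit H are not written.
Heavy atoms by element → C:18, F:3, O:3.
Total: 24.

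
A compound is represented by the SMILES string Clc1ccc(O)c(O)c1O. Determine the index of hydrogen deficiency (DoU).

Molecular formula: C6H5ClO3.
DoU = (2C + 2 + N − H − X) / 2, where X is the halogen count and O/S are ignored.
    = (2·6 + 2 + 0 − 5 − 1) / 2 = 8 / 2 = 4.

4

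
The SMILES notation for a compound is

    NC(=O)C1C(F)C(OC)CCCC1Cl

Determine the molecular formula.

Walk through each heavy atom and fill implicit hydrogens from standard valence (C 4, N 3, O 2, S 2, halogen 1):
  atom 1: N, bond orders sum to 1 (valence 3) → 2 H
  atom 2: C, bond orders sum to 4 (valence 4) → 0 H
  atom 3: O, bond orders sum to 2 (valence 2) → 0 H
  atom 4: C, bond orders sum to 3 (valence 4) → 1 H
  atom 5: C, bond orders sum to 3 (valence 4) → 1 H
  atom 6: F (halogen, monovalent) → 0 H
  atom 7: C, bond orders sum to 3 (valence 4) → 1 H
  atom 8: O, bond orders sum to 2 (valence 2) → 0 H
  atom 9: C, bond orders sum to 1 (valence 4) → 3 H
  atom 10: C, bond orders sum to 2 (valence 4) → 2 H
  atom 11: C, bond orders sum to 2 (valence 4) → 2 H
  atom 12: C, bond orders sum to 2 (valence 4) → 2 H
  atom 13: C, bond orders sum to 3 (valence 4) → 1 H
  atom 14: Cl (halogen, monovalent) → 0 H
Totals → C:9, H:15, Cl:1, F:1, N:1, O:2.

C9H15ClFNO2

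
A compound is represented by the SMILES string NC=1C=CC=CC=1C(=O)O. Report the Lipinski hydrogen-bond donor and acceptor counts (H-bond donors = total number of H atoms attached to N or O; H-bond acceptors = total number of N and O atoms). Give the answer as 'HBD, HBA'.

3, 3

Donors: find every N or O and count the H atoms it carries.
  atom 1 (N): bond orders sum to 1 → 2 H
  atom 9 (O): bond orders sum to 2 → 0 H
  atom 10 (O): bond orders sum to 1 → 1 H
Lipinski HBD = 3.
Acceptors: N atoms = 1, O atoms = 2 → HBA = 3.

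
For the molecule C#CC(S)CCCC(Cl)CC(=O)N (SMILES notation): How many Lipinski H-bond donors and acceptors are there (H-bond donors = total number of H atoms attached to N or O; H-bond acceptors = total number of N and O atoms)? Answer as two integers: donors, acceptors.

Donors: find every N or O and count the H atoms it carries.
  atom 12 (O): bond orders sum to 2 → 0 H
  atom 13 (N): bond orders sum to 1 → 2 H
Lipinski HBD = 2.
Acceptors: N atoms = 1, O atoms = 1 → HBA = 2.

2, 2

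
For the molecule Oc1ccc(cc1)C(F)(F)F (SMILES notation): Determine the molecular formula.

C7H5F3O

Walk through each heavy atom and fill implicit hydrogens from standard valence (C 4, N 3, O 2, S 2, halogen 1); for lowercase aromatic atoms, an aromatic c carries 1 H when it has two neighbours and 0 H with three, and aromatic n carries 0 H:
  atom 1: O, bond orders sum to 1 (valence 2) → 1 H
  atom 2: aromatic c, 3 neighbours → 0 H
  atom 3: aromatic c, 2 neighbours → 1 H
  atom 4: aromatic c, 2 neighbours → 1 H
  atom 5: aromatic c, 3 neighbours → 0 H
  atom 6: aromatic c, 2 neighbours → 1 H
  atom 7: aromatic c, 2 neighbours → 1 H
  atom 8: C, bond orders sum to 4 (valence 4) → 0 H
  atom 9: F (halogen, monovalent) → 0 H
  atom 10: F (halogen, monovalent) → 0 H
  atom 11: F (halogen, monovalent) → 0 H
Totals → C:7, H:5, F:3, O:1.
In Hill order: C7H5F3O.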